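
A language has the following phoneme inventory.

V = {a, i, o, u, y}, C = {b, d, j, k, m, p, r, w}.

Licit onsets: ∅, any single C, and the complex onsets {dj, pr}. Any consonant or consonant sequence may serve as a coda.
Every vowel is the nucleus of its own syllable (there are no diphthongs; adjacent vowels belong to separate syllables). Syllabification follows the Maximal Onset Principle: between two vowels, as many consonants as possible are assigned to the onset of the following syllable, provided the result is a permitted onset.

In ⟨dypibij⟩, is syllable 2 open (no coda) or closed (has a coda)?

Nuclei (vowels): y, i, i → 3 syllables.
/y…i/ gap (V1→V2): just /p/ — single C goes to the following onset.
/i…i/ gap (V2→V3): /b/ → onset of the next syllable (single consonants are always licit onsets).
Syllabification: dy.pi.bij.
Syllable 2 is /pi/; it ends in its nucleus with no coda, so it is open.

open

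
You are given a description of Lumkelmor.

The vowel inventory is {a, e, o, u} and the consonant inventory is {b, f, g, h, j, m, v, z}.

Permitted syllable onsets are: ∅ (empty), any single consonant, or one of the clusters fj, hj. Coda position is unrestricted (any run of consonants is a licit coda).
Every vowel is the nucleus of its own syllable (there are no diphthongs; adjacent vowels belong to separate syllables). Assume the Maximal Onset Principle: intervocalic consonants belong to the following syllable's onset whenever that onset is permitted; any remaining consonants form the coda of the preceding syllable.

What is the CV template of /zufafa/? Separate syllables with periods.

Nuclei (vowels): u, a, a → 3 syllables.
σ1/σ2 boundary: /f/ → onset of the next syllable (single consonants are always licit onsets).
σ2/σ3 boundary: /f/ → onset of the next syllable (single consonants are always licit onsets).
Putting it together: zu.fa.fa.
Mapping each syllable to C/V: /zu/ → CV, /fa/ → CV, /fa/ → CV.

CV.CV.CV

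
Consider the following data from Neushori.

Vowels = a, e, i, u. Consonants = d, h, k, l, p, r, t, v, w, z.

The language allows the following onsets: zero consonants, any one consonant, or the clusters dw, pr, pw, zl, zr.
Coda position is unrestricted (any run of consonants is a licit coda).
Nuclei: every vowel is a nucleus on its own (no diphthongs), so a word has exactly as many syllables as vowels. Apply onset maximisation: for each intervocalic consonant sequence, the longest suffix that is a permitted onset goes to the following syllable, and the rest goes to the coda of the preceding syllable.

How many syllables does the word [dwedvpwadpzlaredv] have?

4

The vowels are e, a, a, e — 4 nuclei, so 4 syllables.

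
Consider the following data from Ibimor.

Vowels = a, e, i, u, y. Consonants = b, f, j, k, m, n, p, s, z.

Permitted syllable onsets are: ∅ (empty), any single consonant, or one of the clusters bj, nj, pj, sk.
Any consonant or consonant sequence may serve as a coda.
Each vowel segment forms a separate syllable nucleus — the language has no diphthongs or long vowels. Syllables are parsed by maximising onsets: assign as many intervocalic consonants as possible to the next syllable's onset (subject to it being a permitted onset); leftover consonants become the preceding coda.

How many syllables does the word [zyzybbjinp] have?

Vowels present: y, y, i; each is a nucleus, giving 3 syllables.

3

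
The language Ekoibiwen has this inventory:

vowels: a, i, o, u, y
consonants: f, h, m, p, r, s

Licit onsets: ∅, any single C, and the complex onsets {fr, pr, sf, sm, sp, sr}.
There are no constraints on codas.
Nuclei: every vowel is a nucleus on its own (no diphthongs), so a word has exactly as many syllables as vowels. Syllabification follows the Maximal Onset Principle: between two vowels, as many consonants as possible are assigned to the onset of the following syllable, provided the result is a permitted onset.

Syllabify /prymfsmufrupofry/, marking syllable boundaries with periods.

prymf.smu.fru.po.fry

The vowels are y, u, u, o, y — 5 nuclei, so 5 syllables.
V1 /y/ – V2 /u/: cluster /mfsm/ — the longest permitted-onset suffix is /sm/; onset = /sm/, preceding coda = /mf/.
V2 /u/ – V3 /u/: cluster /fr/ — /fr/ is itself a permitted onset, so the whole cluster goes right; preceding coda = ∅.
V3 /u/ – V4 /o/: /p/ is a single consonant, so it becomes the next onset.
V4 /o/ – V5 /y/: /fr/ is a licit onset in full, so it all attaches to the next syllable.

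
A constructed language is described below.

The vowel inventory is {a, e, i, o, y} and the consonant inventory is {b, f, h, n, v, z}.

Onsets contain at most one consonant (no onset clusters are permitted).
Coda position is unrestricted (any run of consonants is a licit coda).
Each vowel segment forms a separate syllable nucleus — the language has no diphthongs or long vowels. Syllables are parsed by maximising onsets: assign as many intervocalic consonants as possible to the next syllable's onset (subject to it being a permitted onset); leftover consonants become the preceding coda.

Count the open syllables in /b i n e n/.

1

The vowels are i, e — 2 nuclei, so 2 syllables.
/i…e/ gap (V1→V2): just /n/ — single C goes to the following onset.
So the parse is bi.nen.
Classifying each syllable: /bi/ (open), /nen/ (closed).
Open syllables: 1.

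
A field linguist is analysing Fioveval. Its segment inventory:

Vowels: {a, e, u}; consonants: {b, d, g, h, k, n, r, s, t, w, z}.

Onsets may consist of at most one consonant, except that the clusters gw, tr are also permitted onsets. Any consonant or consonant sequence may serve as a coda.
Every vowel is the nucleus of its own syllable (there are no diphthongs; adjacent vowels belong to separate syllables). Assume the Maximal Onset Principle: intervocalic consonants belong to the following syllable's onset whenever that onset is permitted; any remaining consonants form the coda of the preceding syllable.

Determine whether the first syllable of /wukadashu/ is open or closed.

Vowels present: u, a, a, u; each is a nucleus, giving 4 syllables.
V1 /u/ – V2 /a/: /k/ is a single consonant, so it becomes the next onset.
V2 /a/ – V3 /a/: /d/ is a single consonant, so it becomes the next onset.
V3 /a/ – V4 /u/: /sh/ — longest licit onset from the right is /h/, leaving /s/ as coda.
So the parse is wu.ka.das.hu.
Syllable 1 is /wu/; it ends in its nucleus with no coda, so it is open.

open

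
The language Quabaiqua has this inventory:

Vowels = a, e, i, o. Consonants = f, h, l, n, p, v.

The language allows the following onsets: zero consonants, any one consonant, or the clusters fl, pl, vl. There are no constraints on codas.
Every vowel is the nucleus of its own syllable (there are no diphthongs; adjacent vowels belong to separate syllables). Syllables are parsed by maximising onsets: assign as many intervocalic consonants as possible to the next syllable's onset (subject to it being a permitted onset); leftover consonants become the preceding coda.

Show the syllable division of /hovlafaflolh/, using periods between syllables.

The vowels are o, a, a, o — 4 nuclei, so 4 syllables.
V1 /o/ – V2 /a/: /vl/ — entire cluster is a permitted onset → onset /vl/, coda ∅.
V2 /a/ – V3 /a/: /f/ is a single consonant, so it becomes the next onset.
V3 /a/ – V4 /o/: /fl/ is a licit onset in full, so it all attaches to the next syllable.

ho.vla.fa.flolh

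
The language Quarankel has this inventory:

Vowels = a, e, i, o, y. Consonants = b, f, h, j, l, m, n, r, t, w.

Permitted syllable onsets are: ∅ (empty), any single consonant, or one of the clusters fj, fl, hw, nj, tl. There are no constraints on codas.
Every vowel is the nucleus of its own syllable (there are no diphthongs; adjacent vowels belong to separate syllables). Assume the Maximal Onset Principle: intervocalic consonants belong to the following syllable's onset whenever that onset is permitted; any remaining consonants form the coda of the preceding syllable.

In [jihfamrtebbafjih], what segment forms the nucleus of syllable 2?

a

Nuclei (vowels): i, a, e, a, i → 5 syllables.
The second nucleus (vowel 2 from the left) is /a/.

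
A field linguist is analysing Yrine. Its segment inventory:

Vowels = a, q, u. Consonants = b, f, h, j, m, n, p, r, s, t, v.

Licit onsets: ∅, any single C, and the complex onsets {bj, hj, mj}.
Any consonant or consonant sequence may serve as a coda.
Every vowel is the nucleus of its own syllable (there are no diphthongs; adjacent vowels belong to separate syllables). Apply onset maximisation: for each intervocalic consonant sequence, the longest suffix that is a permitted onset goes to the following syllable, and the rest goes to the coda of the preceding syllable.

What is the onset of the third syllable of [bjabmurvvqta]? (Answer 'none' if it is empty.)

v

Vowels present: a, u, q, a; each is a nucleus, giving 4 syllables.
σ1/σ2 boundary: /bm/; trying suffixes from longest down, /m/ is the first permitted one, so coda /b/ | onset /m/.
σ2/σ3 boundary: /rvv/ splits as /rv/ + /v/ (/v/ is the longest suffix that is a licit onset).
σ3/σ4 boundary: just /t/ — single C goes to the following onset.
Result: bjab.murv.vq.ta.
Syllable 3 is /vq/: onset /v/, nucleus /q/, coda ∅.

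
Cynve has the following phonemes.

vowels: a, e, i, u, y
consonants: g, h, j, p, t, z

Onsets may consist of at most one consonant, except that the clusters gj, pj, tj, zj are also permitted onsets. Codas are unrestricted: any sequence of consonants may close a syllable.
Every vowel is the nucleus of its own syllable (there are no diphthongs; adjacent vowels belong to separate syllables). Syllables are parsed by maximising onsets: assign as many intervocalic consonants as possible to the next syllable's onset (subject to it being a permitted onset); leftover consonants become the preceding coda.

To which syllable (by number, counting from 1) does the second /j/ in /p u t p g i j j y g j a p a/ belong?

3

The vowels are u, i, y, a, a — 5 nuclei, so 5 syllables.
/u…i/ gap (V1→V2): /tpg/; trying suffixes from longest down, /g/ is the first permitted one, so coda /tp/ | onset /g/.
/i…y/ gap (V2→V3): /jj/ splits as /j/ + /j/ (/j/ is the longest suffix that is a licit onset).
/y…a/ gap (V3→V4): cluster /gj/ — /gj/ is itself a permitted onset, so the whole cluster goes right; preceding coda = ∅.
/a…a/ gap (V4→V5): /p/ → onset of the next syllable (single consonants are always licit onsets).
Result: putp.gij.jy.gja.pa.
The second /j/ is in the onset of syllable 3 (/jy/).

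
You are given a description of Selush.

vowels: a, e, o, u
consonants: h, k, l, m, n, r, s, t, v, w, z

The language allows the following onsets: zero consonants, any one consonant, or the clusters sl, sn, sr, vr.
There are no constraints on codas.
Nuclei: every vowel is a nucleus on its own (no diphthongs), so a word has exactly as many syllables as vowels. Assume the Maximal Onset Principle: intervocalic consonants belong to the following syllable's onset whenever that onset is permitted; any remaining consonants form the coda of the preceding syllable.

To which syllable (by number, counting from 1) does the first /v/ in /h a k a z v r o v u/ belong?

3

Vowels present: a, a, o, u; each is a nucleus, giving 4 syllables.
V1 /a/ – V2 /a/: just /k/ — single C goes to the following onset.
V2 /a/ – V3 /o/: /zvr/ — longest licit onset from the right is /vr/, leaving /z/ as coda.
V3 /o/ – V4 /u/: just /v/ — single C goes to the following onset.
Result: ha.kaz.vro.vu.
The first /v/ is in the onset of syllable 3 (/vro/).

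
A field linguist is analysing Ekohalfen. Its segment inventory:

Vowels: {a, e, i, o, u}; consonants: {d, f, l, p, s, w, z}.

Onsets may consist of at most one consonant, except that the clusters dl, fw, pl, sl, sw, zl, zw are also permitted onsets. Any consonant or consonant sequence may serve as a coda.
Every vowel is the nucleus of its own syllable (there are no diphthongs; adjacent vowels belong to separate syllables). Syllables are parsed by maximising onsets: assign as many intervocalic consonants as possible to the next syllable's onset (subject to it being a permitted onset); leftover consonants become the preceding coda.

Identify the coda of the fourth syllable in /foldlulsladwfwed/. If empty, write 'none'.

Nuclei (vowels): o, u, a, e → 4 syllables.
Between /o/ (V1) and /u/ (V2): cluster /ldl/ — the longest permitted-onset suffix is /dl/; onset = /dl/, preceding coda = /l/.
Between /u/ (V2) and /a/ (V3): cluster /lsl/ — the longest permitted-onset suffix is /sl/; onset = /sl/, preceding coda = /l/.
Between /a/ (V3) and /e/ (V4): /dwfw/; trying suffixes from longest down, /fw/ is the first permitted one, so coda /dw/ | onset /fw/.
Putting it together: fol.dlul.sladw.fwed.
Syllable 4 is /fwed/: onset /fw/, nucleus /e/, coda /d/.

d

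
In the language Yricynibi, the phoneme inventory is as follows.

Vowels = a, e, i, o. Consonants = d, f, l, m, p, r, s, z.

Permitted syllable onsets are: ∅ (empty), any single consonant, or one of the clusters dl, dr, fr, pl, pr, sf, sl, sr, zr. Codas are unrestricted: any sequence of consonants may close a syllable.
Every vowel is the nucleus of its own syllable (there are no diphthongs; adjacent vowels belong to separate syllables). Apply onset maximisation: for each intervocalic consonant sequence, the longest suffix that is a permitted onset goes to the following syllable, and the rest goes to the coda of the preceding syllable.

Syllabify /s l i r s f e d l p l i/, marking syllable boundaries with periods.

slir.sfedl.pli

Nuclei (vowels): i, e, i → 3 syllables.
Between /i/ (V1) and /e/ (V2): /rsf/ splits as /r/ + /sf/ (/sf/ is the longest suffix that is a licit onset).
Between /e/ (V2) and /i/ (V3): cluster /dlpl/ — the longest permitted-onset suffix is /pl/; onset = /pl/, preceding coda = /dl/.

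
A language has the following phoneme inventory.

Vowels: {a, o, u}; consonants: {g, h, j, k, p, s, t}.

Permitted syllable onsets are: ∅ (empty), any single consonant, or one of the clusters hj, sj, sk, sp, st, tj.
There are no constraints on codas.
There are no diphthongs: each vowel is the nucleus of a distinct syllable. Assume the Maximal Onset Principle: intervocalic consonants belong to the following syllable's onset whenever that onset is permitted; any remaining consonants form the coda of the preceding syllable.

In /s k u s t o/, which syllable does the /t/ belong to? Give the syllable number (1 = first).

2

The vowels are u, o — 2 nuclei, so 2 syllables.
/u…o/ gap (V1→V2): /st/ — entire cluster is a permitted onset → onset /st/, coda ∅.
Syllabification: sku.sto.
The /t/ is in the onset of syllable 2 (/sto/).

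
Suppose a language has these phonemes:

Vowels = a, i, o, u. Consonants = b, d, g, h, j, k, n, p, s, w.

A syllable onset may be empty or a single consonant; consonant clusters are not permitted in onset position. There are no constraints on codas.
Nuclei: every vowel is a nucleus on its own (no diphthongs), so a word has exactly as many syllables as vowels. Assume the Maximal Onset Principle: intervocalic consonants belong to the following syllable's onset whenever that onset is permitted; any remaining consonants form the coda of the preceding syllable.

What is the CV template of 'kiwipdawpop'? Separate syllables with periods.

CV.CVC.CVC.CVC

Nuclei (vowels): i, i, a, o → 4 syllables.
V1 /i/ – V2 /i/: just /w/ — single C goes to the following onset.
V2 /i/ – V3 /a/: cluster /pd/ — the longest permitted-onset suffix is /d/; onset = /d/, preceding coda = /p/.
V3 /a/ – V4 /o/: /wp/ — longest licit onset from the right is /p/, leaving /w/ as coda.
Result: ki.wip.daw.pop.
Mapping each syllable to C/V: /ki/ → CV, /wip/ → CVC, /daw/ → CVC, /pop/ → CVC.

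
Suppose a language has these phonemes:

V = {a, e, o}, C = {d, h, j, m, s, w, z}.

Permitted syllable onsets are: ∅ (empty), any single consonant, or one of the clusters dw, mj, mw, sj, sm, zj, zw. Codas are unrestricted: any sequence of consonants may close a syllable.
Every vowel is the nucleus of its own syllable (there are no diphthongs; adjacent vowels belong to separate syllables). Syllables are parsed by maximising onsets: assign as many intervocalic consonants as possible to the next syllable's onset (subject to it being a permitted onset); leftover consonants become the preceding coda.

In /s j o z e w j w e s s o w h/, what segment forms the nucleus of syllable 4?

The vowels are o, e, e, o — 4 nuclei, so 4 syllables.
The fourth nucleus (vowel 4 from the left) is /o/.

o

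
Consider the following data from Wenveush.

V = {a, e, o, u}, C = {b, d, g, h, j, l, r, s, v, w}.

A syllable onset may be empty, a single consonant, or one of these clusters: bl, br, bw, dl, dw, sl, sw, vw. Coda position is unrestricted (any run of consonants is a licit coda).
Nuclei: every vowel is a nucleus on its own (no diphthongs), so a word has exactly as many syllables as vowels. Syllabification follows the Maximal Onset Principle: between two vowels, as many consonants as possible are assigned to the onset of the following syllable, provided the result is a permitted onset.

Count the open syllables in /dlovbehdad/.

0

Nuclei (vowels): o, e, a → 3 syllables.
/o…e/ gap (V1→V2): cluster /vb/ — the longest permitted-onset suffix is /b/; onset = /b/, preceding coda = /v/.
/e…a/ gap (V2→V3): cluster /hd/ — the longest permitted-onset suffix is /d/; onset = /d/, preceding coda = /h/.
So the parse is dlov.beh.dad.
Classifying each syllable: /dlov/ (closed), /beh/ (closed), /dad/ (closed).
Open syllables: 0.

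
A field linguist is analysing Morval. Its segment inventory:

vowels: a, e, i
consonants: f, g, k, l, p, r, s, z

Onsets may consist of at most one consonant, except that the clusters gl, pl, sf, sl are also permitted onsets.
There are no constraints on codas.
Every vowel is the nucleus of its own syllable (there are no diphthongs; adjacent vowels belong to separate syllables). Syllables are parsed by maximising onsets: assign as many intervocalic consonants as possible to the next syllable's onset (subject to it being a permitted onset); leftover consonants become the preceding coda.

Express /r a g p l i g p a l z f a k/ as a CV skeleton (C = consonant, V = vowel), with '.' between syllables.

CVC.CCVC.CVCC.CVC

Vowels present: a, i, a, a; each is a nucleus, giving 4 syllables.
σ1/σ2 boundary: cluster /gpl/ — the longest permitted-onset suffix is /pl/; onset = /pl/, preceding coda = /g/.
σ2/σ3 boundary: /gp/; trying suffixes from longest down, /p/ is the first permitted one, so coda /g/ | onset /p/.
σ3/σ4 boundary: /lzf/; trying suffixes from longest down, /f/ is the first permitted one, so coda /lz/ | onset /f/.
Putting it together: rag.plig.palz.fak.
Mapping each syllable to C/V: /rag/ → CVC, /plig/ → CCVC, /palz/ → CVCC, /fak/ → CVC.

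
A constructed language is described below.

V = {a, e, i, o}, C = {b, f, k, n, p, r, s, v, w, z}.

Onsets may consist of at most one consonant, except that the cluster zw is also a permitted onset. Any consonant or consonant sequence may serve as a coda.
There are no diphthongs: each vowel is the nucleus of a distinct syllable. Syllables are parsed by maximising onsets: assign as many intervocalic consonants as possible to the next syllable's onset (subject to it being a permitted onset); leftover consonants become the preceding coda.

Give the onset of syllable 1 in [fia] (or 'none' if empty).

The vowels are i, a — 2 nuclei, so 2 syllables.
σ1/σ2 boundary: hiatus — the boundary sits between the two vowels.
So the parse is fi.a.
Syllable 1 is /fi/: onset /f/, nucleus /i/, coda ∅.

f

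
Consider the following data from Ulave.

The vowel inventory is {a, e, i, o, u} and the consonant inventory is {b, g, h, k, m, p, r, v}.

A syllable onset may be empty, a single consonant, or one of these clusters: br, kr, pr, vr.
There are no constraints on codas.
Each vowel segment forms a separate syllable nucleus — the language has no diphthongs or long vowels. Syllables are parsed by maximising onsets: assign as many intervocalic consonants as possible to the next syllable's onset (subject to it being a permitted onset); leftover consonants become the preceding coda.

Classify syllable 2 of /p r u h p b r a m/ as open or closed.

Nuclei (vowels): u, a → 2 syllables.
σ1/σ2 boundary: /hpbr/ splits as /hp/ + /br/ (/br/ is the longest suffix that is a licit onset).
Putting it together: pruhp.bram.
Syllable 2 is /bram/ with coda /m/, so it is closed.

closed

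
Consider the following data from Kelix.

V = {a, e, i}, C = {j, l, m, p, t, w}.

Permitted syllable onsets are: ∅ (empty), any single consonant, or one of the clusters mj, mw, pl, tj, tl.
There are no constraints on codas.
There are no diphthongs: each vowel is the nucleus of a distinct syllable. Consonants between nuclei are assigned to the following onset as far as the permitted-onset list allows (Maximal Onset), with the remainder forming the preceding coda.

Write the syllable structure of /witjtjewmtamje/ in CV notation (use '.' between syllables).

Vowels present: i, e, a, e; each is a nucleus, giving 4 syllables.
σ1/σ2 boundary: cluster /tjtj/ — the longest permitted-onset suffix is /tj/; onset = /tj/, preceding coda = /tj/.
σ2/σ3 boundary: /wmt/ — longest licit onset from the right is /t/, leaving /wm/ as coda.
σ3/σ4 boundary: /mj/ — entire cluster is a permitted onset → onset /mj/, coda ∅.
Putting it together: witj.tjewm.ta.mje.
Mapping each syllable to C/V: /witj/ → CVCC, /tjewm/ → CCVCC, /ta/ → CV, /mje/ → CCV.

CVCC.CCVCC.CV.CCV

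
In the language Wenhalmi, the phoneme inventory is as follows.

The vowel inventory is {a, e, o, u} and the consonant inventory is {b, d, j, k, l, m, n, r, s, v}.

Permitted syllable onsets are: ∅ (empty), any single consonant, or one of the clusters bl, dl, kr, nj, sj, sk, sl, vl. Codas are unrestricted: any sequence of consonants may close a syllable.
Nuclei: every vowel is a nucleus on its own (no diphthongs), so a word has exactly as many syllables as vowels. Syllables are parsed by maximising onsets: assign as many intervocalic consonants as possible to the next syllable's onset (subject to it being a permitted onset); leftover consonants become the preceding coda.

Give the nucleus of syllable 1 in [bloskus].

o

Nuclei (vowels): o, u → 2 syllables.
The first nucleus (vowel 1 from the left) is /o/.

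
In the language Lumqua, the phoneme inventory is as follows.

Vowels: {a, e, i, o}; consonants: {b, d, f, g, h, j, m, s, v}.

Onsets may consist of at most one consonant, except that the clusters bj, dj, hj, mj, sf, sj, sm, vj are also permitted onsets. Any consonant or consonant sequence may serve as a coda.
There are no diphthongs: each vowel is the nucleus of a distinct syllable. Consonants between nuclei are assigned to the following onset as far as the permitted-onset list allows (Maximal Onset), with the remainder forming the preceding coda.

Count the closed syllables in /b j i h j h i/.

1

The vowels are i, i — 2 nuclei, so 2 syllables.
/i…i/ gap (V1→V2): /hjh/ — longest licit onset from the right is /h/, leaving /hj/ as coda.
Result: bjihj.hi.
Classifying each syllable: /bjihj/ (closed), /hi/ (open).
Closed syllables: 1.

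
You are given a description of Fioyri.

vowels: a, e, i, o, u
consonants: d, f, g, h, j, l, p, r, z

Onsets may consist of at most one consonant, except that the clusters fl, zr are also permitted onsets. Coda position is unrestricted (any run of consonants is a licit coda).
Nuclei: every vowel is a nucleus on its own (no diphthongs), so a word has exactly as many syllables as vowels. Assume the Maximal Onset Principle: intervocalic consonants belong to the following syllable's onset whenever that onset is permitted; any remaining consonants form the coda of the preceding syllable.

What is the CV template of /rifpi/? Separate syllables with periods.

CVC.CV

The vowels are i, i — 2 nuclei, so 2 syllables.
V1 /i/ – V2 /i/: cluster /fp/ — the longest permitted-onset suffix is /p/; onset = /p/, preceding coda = /f/.
Result: rif.pi.
Mapping each syllable to C/V: /rif/ → CVC, /pi/ → CV.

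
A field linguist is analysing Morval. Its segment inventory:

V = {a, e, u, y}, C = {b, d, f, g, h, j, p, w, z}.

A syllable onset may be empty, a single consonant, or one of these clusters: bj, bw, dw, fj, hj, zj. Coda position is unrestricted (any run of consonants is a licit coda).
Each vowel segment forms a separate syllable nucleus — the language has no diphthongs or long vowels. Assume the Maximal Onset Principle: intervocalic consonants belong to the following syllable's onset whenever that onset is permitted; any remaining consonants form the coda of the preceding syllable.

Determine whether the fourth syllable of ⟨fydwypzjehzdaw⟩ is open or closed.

Vowels present: y, y, e, a; each is a nucleus, giving 4 syllables.
V1 /y/ – V2 /y/: cluster /dw/ — /dw/ is itself a permitted onset, so the whole cluster goes right; preceding coda = ∅.
V2 /y/ – V3 /e/: cluster /pzj/ — the longest permitted-onset suffix is /zj/; onset = /zj/, preceding coda = /p/.
V3 /e/ – V4 /a/: /hzd/ — longest licit onset from the right is /d/, leaving /hz/ as coda.
Result: fy.dwyp.zjehz.daw.
Syllable 4 is /daw/ with coda /w/, so it is closed.

closed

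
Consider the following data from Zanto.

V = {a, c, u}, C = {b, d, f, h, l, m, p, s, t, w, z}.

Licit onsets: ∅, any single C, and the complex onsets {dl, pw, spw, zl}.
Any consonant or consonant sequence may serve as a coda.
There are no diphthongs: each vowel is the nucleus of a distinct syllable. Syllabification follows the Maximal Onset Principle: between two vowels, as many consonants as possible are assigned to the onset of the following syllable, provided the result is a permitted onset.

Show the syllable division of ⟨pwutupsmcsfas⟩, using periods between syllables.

Vowels present: u, u, c, a; each is a nucleus, giving 4 syllables.
V1 /u/ – V2 /u/: just /t/ — single C goes to the following onset.
V2 /u/ – V3 /c/: /psm/ — longest licit onset from the right is /m/, leaving /ps/ as coda.
V3 /c/ – V4 /a/: cluster /sf/ — the longest permitted-onset suffix is /f/; onset = /f/, preceding coda = /s/.

pwu.tups.mcs.fas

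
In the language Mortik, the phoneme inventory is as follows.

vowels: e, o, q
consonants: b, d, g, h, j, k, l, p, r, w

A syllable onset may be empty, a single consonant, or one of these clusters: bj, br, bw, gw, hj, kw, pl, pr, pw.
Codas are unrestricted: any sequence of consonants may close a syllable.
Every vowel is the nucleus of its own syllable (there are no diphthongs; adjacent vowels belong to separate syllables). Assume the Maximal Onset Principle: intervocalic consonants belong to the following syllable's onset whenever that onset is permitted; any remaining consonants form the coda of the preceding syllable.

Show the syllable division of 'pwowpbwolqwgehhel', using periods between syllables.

pwowp.bwo.lqw.geh.hel

Vowels present: o, o, q, e, e; each is a nucleus, giving 5 syllables.
V1 /o/ – V2 /o/: /wpbw/; trying suffixes from longest down, /bw/ is the first permitted one, so coda /wp/ | onset /bw/.
V2 /o/ – V3 /q/: /l/ → onset of the next syllable (single consonants are always licit onsets).
V3 /q/ – V4 /e/: cluster /wg/ — the longest permitted-onset suffix is /g/; onset = /g/, preceding coda = /w/.
V4 /e/ – V5 /e/: /hh/ splits as /h/ + /h/ (/h/ is the longest suffix that is a licit onset).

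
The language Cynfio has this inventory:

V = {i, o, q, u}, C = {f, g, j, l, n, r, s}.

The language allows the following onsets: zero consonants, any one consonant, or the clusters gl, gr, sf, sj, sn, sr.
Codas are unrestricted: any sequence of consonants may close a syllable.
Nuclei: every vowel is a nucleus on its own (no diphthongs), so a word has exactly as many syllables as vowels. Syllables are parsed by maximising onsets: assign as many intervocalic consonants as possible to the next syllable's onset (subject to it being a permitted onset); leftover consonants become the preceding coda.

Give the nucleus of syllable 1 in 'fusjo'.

u

Nuclei (vowels): u, o → 2 syllables.
The first nucleus (vowel 1 from the left) is /u/.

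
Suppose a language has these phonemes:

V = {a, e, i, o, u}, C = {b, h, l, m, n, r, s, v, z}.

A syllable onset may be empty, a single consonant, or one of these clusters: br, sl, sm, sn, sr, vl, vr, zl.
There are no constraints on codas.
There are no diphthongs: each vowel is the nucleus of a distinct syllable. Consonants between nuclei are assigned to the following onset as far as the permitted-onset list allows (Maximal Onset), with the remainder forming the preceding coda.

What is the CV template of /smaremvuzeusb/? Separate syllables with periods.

Vowels present: a, e, u, e, u; each is a nucleus, giving 5 syllables.
σ1/σ2 boundary: /r/ is a single consonant, so it becomes the next onset.
σ2/σ3 boundary: /mv/ — longest licit onset from the right is /v/, leaving /m/ as coda.
σ3/σ4 boundary: /z/ is a single consonant, so it becomes the next onset.
σ4/σ5 boundary: nothing intervenes; syllable break is V.V.
Result: sma.rem.vu.ze.usb.
Mapping each syllable to C/V: /sma/ → CCV, /rem/ → CVC, /vu/ → CV, /ze/ → CV, /usb/ → VCC.

CCV.CVC.CV.CV.VCC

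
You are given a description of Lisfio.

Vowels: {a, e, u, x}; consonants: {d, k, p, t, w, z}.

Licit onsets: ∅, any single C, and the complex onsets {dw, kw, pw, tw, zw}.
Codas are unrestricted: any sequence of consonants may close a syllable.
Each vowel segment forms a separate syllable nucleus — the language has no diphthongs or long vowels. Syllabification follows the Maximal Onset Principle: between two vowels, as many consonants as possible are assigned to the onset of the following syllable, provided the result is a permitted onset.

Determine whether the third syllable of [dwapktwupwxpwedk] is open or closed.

Vowels present: a, u, x, e; each is a nucleus, giving 4 syllables.
/a…u/ gap (V1→V2): /pktw/; trying suffixes from longest down, /tw/ is the first permitted one, so coda /pk/ | onset /tw/.
/u…x/ gap (V2→V3): /pw/ is a licit onset in full, so it all attaches to the next syllable.
/x…e/ gap (V3→V4): /pw/ — entire cluster is a permitted onset → onset /pw/, coda ∅.
So the parse is dwapk.twu.pwx.pwedk.
Syllable 3 is /pwx/; it ends in its nucleus with no coda, so it is open.

open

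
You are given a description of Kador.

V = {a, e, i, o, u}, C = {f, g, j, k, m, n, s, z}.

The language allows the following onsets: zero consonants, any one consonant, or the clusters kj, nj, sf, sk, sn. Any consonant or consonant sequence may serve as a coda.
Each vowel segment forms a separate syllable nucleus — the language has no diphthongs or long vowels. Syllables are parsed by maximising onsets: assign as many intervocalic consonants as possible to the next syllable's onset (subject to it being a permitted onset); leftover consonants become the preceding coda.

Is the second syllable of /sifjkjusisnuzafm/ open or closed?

open

Vowels present: i, u, i, u, a; each is a nucleus, giving 5 syllables.
V1 /i/ – V2 /u/: /fjkj/ — longest licit onset from the right is /kj/, leaving /fj/ as coda.
V2 /u/ – V3 /i/: just /s/ — single C goes to the following onset.
V3 /i/ – V4 /u/: /sn/ — entire cluster is a permitted onset → onset /sn/, coda ∅.
V4 /u/ – V5 /a/: /z/ → onset of the next syllable (single consonants are always licit onsets).
Syllabification: sifj.kju.si.snu.zafm.
Syllable 2 is /kju/; it ends in its nucleus with no coda, so it is open.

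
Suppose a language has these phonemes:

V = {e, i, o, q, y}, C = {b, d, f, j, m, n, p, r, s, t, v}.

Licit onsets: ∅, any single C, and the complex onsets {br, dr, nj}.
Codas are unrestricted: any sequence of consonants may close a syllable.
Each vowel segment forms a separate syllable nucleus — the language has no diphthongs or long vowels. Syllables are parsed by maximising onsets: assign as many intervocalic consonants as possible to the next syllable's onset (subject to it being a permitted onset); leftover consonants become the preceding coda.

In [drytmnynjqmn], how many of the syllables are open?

The vowels are y, y, q — 3 nuclei, so 3 syllables.
V1 /y/ – V2 /y/: cluster /tmn/ — the longest permitted-onset suffix is /n/; onset = /n/, preceding coda = /tm/.
V2 /y/ – V3 /q/: /nj/ is a licit onset in full, so it all attaches to the next syllable.
So the parse is drytm.ny.njqmn.
Classifying each syllable: /drytm/ (closed), /ny/ (open), /njqmn/ (closed).
Open syllables: 1.

1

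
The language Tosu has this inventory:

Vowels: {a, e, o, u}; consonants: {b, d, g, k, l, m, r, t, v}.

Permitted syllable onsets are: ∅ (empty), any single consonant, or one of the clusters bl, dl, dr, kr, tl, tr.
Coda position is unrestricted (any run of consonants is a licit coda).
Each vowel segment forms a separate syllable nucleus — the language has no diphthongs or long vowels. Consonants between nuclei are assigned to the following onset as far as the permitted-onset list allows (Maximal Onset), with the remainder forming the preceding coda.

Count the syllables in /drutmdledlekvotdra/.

The vowels are u, e, e, o, a — 5 nuclei, so 5 syllables.

5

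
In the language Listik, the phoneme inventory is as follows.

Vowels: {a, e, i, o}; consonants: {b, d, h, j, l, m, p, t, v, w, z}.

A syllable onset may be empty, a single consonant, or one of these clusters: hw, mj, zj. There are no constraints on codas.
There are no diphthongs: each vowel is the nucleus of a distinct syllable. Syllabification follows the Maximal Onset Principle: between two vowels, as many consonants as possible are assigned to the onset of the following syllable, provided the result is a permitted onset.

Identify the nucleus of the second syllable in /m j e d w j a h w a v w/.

The vowels are e, a, a — 3 nuclei, so 3 syllables.
The second nucleus (vowel 2 from the left) is /a/.

a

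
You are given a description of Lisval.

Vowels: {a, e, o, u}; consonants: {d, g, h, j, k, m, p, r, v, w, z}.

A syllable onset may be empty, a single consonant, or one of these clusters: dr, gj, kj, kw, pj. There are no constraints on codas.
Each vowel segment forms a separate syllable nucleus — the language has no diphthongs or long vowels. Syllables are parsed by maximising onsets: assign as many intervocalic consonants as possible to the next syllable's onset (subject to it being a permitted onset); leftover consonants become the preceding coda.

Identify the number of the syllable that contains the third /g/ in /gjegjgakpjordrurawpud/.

2

Nuclei (vowels): e, a, o, u, a, u → 6 syllables.
Between /e/ (V1) and /a/ (V2): /gjg/; trying suffixes from longest down, /g/ is the first permitted one, so coda /gj/ | onset /g/.
Between /a/ (V2) and /o/ (V3): /kpj/; trying suffixes from longest down, /pj/ is the first permitted one, so coda /k/ | onset /pj/.
Between /o/ (V3) and /u/ (V4): /rdr/; trying suffixes from longest down, /dr/ is the first permitted one, so coda /r/ | onset /dr/.
Between /u/ (V4) and /a/ (V5): /r/ is a single consonant, so it becomes the next onset.
Between /a/ (V5) and /u/ (V6): cluster /wp/ — the longest permitted-onset suffix is /p/; onset = /p/, preceding coda = /w/.
Syllabification: gjegj.gak.pjor.dru.raw.pud.
The third /g/ is in the onset of syllable 2 (/gak/).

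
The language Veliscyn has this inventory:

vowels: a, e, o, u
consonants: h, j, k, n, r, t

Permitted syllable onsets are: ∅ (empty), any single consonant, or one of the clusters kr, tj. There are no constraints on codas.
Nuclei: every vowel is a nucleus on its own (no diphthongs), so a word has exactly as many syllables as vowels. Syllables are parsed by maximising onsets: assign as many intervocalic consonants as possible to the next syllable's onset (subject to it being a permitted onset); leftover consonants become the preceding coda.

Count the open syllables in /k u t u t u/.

3

The vowels are u, u, u — 3 nuclei, so 3 syllables.
/u…u/ gap (V1→V2): /t/ → onset of the next syllable (single consonants are always licit onsets).
/u…u/ gap (V2→V3): /t/ is a single consonant, so it becomes the next onset.
Result: ku.tu.tu.
Classifying each syllable: /ku/ (open), /tu/ (open), /tu/ (open).
Open syllables: 3.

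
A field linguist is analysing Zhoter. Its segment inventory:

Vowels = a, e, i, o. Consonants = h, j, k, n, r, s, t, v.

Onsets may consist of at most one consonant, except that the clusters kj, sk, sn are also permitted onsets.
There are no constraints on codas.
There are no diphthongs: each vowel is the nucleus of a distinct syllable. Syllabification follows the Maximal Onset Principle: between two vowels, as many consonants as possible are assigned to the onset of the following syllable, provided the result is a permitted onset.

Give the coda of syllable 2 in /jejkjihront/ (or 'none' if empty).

Vowels present: e, i, o; each is a nucleus, giving 3 syllables.
V1 /e/ – V2 /i/: /jkj/ splits as /j/ + /kj/ (/kj/ is the longest suffix that is a licit onset).
V2 /i/ – V3 /o/: cluster /hr/ — the longest permitted-onset suffix is /r/; onset = /r/, preceding coda = /h/.
Syllabification: jej.kjih.ront.
Syllable 2 is /kjih/: onset /kj/, nucleus /i/, coda /h/.

h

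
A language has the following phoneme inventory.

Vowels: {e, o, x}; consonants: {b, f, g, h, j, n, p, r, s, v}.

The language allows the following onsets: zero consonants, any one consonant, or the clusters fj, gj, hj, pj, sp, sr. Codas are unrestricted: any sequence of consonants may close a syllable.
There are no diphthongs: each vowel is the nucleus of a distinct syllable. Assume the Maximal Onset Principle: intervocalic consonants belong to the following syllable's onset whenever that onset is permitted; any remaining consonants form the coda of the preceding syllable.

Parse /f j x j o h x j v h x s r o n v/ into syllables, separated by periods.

fjx.jo.hxjv.hx.sronv

Nuclei (vowels): x, o, x, x, o → 5 syllables.
σ1/σ2 boundary: just /j/ — single C goes to the following onset.
σ2/σ3 boundary: just /h/ — single C goes to the following onset.
σ3/σ4 boundary: /jvh/ — longest licit onset from the right is /h/, leaving /jv/ as coda.
σ4/σ5 boundary: cluster /sr/ — /sr/ is itself a permitted onset, so the whole cluster goes right; preceding coda = ∅.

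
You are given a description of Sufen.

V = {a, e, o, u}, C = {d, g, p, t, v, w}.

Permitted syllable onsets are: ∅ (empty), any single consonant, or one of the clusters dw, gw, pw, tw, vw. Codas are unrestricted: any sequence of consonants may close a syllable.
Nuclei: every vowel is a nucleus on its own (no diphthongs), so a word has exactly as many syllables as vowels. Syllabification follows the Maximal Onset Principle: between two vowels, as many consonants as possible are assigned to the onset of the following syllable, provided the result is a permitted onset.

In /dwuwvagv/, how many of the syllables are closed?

2

The vowels are u, a — 2 nuclei, so 2 syllables.
Between /u/ (V1) and /a/ (V2): /wv/ — longest licit onset from the right is /v/, leaving /w/ as coda.
So the parse is dwuw.vagv.
Classifying each syllable: /dwuw/ (closed), /vagv/ (closed).
Closed syllables: 2.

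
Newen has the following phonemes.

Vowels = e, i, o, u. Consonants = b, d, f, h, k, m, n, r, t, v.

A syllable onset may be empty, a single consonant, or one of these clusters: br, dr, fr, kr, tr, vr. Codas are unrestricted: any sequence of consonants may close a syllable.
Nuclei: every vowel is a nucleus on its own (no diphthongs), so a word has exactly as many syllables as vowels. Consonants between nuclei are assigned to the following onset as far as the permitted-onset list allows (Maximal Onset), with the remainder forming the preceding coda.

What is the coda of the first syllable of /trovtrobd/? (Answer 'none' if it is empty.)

Nuclei (vowels): o, o → 2 syllables.
σ1/σ2 boundary: /vtr/ — longest licit onset from the right is /tr/, leaving /v/ as coda.
Syllabification: trov.trobd.
Syllable 1 is /trov/: onset /tr/, nucleus /o/, coda /v/.

v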